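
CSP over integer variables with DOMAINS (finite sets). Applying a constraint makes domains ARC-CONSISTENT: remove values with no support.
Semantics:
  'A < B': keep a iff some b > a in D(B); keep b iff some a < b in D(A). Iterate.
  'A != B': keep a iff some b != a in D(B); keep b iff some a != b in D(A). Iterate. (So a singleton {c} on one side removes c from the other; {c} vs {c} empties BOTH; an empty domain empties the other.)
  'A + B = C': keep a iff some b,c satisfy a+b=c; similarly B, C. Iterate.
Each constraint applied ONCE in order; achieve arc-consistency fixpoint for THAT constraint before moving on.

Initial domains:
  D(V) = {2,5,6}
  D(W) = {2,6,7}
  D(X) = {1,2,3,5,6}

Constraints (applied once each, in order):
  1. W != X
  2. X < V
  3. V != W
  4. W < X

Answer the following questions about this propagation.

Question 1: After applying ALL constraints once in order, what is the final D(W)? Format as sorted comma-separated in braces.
Constraint 1 (W != X) on D(W)={2,6,7} D(X)={1,2,3,5,6}: no change
Constraint 2 (X < V) on D(X)={1,2,3,5,6} D(V)={2,5,6}: X {1,2,3,5,6}->{1,2,3,5}
Constraint 3 (V != W) on D(V)={2,5,6} D(W)={2,6,7}: no change
Constraint 4 (W < X) on D(W)={2,6,7} D(X)={1,2,3,5}: W {2,6,7}->{2}; X {1,2,3,5}->{3,5}
So after all 4 constraints: D(W) = {2}

Answer: {2}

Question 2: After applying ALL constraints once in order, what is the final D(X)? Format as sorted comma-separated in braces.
Constraint 1 (W != X) on D(W)={2,6,7} D(X)={1,2,3,5,6}: no change
Constraint 2 (X < V) on D(X)={1,2,3,5,6} D(V)={2,5,6}: X {1,2,3,5,6}->{1,2,3,5}
Constraint 3 (V != W) on D(V)={2,5,6} D(W)={2,6,7}: no change
Constraint 4 (W < X) on D(W)={2,6,7} D(X)={1,2,3,5}: W {2,6,7}->{2}; X {1,2,3,5}->{3,5}
So after all 4 constraints: D(X) = {3,5}

Answer: {3,5}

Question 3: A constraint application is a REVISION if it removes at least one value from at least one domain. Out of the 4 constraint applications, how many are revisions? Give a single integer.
Answer: 2

Derivation:
Constraint 1 (W != X) on D(W)={2,6,7} D(X)={1,2,3,5,6}: no change => not a revision
Constraint 2 (X < V) on D(X)={1,2,3,5,6} D(V)={2,5,6}: X {1,2,3,5,6}->{1,2,3,5} => REVISION
Constraint 3 (V != W) on D(V)={2,5,6} D(W)={2,6,7}: no change => not a revision
Constraint 4 (W < X) on D(W)={2,6,7} D(X)={1,2,3,5}: W {2,6,7}->{2}; X {1,2,3,5}->{3,5} => REVISION
Total revisions = 2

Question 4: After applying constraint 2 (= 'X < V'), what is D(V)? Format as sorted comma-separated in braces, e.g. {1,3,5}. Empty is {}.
Answer: {2,5,6}

Derivation:
Constraint 1 (W != X) on D(W)={2,6,7} D(X)={1,2,3,5,6}: no change
Constraint 2 (X < V) on D(X)={1,2,3,5,6} D(V)={2,5,6}: X {1,2,3,5,6}->{1,2,3,5}
So after constraint 2: D(V) = {2,5,6}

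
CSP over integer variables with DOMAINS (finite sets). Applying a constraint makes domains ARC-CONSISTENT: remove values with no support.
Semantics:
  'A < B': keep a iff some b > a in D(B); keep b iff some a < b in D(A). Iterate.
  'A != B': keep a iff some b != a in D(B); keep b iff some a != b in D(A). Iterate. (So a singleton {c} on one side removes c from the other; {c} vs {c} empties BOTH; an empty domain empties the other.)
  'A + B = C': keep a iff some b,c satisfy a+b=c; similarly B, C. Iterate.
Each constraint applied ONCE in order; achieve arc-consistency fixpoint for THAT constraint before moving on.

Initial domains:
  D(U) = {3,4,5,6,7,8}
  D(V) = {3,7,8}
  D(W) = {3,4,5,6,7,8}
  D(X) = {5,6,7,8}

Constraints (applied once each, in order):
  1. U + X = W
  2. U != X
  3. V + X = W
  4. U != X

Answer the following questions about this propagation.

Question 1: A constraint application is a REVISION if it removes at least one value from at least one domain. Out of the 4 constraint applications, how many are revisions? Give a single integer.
Constraint 1 (U + X = W) on D(U)={3,4,5,6,7,8} D(X)={5,6,7,8} D(W)={3,4,5,6,7,8}: U {3,4,5,6,7,8}->{3}; X {5,6,7,8}->{5}; W {3,4,5,6,7,8}->{8} => REVISION
Constraint 2 (U != X) on D(U)={3} D(X)={5}: no change => not a revision
Constraint 3 (V + X = W) on D(V)={3,7,8} D(X)={5} D(W)={8}: V {3,7,8}->{3} => REVISION
Constraint 4 (U != X) on D(U)={3} D(X)={5}: no change => not a revision
Total revisions = 2

Answer: 2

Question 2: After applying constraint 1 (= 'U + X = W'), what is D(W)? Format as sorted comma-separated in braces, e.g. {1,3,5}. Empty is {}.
Answer: {8}

Derivation:
Constraint 1 (U + X = W) on D(U)={3,4,5,6,7,8} D(X)={5,6,7,8} D(W)={3,4,5,6,7,8}: U {3,4,5,6,7,8}->{3}; X {5,6,7,8}->{5}; W {3,4,5,6,7,8}->{8}
So after constraint 1: D(W) = {8}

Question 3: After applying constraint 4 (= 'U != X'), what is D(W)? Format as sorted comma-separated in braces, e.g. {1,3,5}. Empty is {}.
Answer: {8}

Derivation:
Constraint 1 (U + X = W) on D(U)={3,4,5,6,7,8} D(X)={5,6,7,8} D(W)={3,4,5,6,7,8}: U {3,4,5,6,7,8}->{3}; X {5,6,7,8}->{5}; W {3,4,5,6,7,8}->{8}
Constraint 2 (U != X) on D(U)={3} D(X)={5}: no change
Constraint 3 (V + X = W) on D(V)={3,7,8} D(X)={5} D(W)={8}: V {3,7,8}->{3}
Constraint 4 (U != X) on D(U)={3} D(X)={5}: no change
So after constraint 4: D(W) = {8}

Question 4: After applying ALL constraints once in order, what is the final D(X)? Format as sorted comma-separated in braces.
Constraint 1 (U + X = W) on D(U)={3,4,5,6,7,8} D(X)={5,6,7,8} D(W)={3,4,5,6,7,8}: U {3,4,5,6,7,8}->{3}; X {5,6,7,8}->{5}; W {3,4,5,6,7,8}->{8}
Constraint 2 (U != X) on D(U)={3} D(X)={5}: no change
Constraint 3 (V + X = W) on D(V)={3,7,8} D(X)={5} D(W)={8}: V {3,7,8}->{3}
Constraint 4 (U != X) on D(U)={3} D(X)={5}: no change
So after all 4 constraints: D(X) = {5}

Answer: {5}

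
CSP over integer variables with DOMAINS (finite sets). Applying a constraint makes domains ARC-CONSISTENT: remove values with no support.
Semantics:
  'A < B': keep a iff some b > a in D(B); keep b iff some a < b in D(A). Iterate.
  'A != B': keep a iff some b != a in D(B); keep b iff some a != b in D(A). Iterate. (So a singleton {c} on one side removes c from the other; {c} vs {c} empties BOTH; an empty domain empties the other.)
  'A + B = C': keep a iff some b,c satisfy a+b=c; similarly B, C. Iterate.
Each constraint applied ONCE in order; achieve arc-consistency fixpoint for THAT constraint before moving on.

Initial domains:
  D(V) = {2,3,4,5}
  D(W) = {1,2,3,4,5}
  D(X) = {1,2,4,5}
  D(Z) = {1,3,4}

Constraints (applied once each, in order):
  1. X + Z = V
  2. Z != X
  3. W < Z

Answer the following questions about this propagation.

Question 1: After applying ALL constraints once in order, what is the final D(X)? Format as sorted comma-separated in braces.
Constraint 1 (X + Z = V) on D(X)={1,2,4,5} D(Z)={1,3,4} D(V)={2,3,4,5}: X {1,2,4,5}->{1,2,4}
Constraint 2 (Z != X) on D(Z)={1,3,4} D(X)={1,2,4}: no change
Constraint 3 (W < Z) on D(W)={1,2,3,4,5} D(Z)={1,3,4}: W {1,2,3,4,5}->{1,2,3}; Z {1,3,4}->{3,4}
So after all 3 constraints: D(X) = {1,2,4}

Answer: {1,2,4}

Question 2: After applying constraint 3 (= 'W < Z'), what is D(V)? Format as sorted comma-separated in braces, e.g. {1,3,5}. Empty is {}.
Answer: {2,3,4,5}

Derivation:
Constraint 1 (X + Z = V) on D(X)={1,2,4,5} D(Z)={1,3,4} D(V)={2,3,4,5}: X {1,2,4,5}->{1,2,4}
Constraint 2 (Z != X) on D(Z)={1,3,4} D(X)={1,2,4}: no change
Constraint 3 (W < Z) on D(W)={1,2,3,4,5} D(Z)={1,3,4}: W {1,2,3,4,5}->{1,2,3}; Z {1,3,4}->{3,4}
So after constraint 3: D(V) = {2,3,4,5}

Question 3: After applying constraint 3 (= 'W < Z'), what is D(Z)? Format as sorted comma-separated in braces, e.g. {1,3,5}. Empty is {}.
Constraint 1 (X + Z = V) on D(X)={1,2,4,5} D(Z)={1,3,4} D(V)={2,3,4,5}: X {1,2,4,5}->{1,2,4}
Constraint 2 (Z != X) on D(Z)={1,3,4} D(X)={1,2,4}: no change
Constraint 3 (W < Z) on D(W)={1,2,3,4,5} D(Z)={1,3,4}: W {1,2,3,4,5}->{1,2,3}; Z {1,3,4}->{3,4}
So after constraint 3: D(Z) = {3,4}

Answer: {3,4}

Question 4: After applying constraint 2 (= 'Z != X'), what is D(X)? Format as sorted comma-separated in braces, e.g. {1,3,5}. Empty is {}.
Answer: {1,2,4}

Derivation:
Constraint 1 (X + Z = V) on D(X)={1,2,4,5} D(Z)={1,3,4} D(V)={2,3,4,5}: X {1,2,4,5}->{1,2,4}
Constraint 2 (Z != X) on D(Z)={1,3,4} D(X)={1,2,4}: no change
So after constraint 2: D(X) = {1,2,4}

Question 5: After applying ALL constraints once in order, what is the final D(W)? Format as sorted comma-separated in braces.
Answer: {1,2,3}

Derivation:
Constraint 1 (X + Z = V) on D(X)={1,2,4,5} D(Z)={1,3,4} D(V)={2,3,4,5}: X {1,2,4,5}->{1,2,4}
Constraint 2 (Z != X) on D(Z)={1,3,4} D(X)={1,2,4}: no change
Constraint 3 (W < Z) on D(W)={1,2,3,4,5} D(Z)={1,3,4}: W {1,2,3,4,5}->{1,2,3}; Z {1,3,4}->{3,4}
So after all 3 constraints: D(W) = {1,2,3}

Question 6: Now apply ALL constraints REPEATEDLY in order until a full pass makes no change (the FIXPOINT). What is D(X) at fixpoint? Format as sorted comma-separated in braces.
pass 0 (initial): D(X)={1,2,4,5}
pass 1: W {1,2,3,4,5}->{1,2,3}; X {1,2,4,5}->{1,2,4}; Z {1,3,4}->{3,4}
pass 2: V {2,3,4,5}->{4,5}; X {1,2,4}->{1,2}
pass 3: no change
Fixpoint after 3 passes: D(X) = {1,2}

Answer: {1,2}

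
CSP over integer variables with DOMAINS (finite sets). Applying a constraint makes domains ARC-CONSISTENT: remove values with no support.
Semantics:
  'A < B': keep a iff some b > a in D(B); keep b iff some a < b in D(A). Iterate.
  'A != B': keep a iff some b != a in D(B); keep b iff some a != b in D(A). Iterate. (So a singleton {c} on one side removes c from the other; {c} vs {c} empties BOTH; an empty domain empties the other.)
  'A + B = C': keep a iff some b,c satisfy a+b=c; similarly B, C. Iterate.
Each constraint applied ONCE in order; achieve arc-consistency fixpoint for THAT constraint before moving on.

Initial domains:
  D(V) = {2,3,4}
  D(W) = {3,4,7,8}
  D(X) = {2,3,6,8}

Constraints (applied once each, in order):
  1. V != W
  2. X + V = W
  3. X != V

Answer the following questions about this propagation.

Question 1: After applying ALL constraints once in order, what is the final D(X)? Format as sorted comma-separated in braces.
Answer: {2,3,6}

Derivation:
Constraint 1 (V != W) on D(V)={2,3,4} D(W)={3,4,7,8}: no change
Constraint 2 (X + V = W) on D(X)={2,3,6,8} D(V)={2,3,4} D(W)={3,4,7,8}: X {2,3,6,8}->{2,3,6}; V {2,3,4}->{2,4}; W {3,4,7,8}->{4,7,8}
Constraint 3 (X != V) on D(X)={2,3,6} D(V)={2,4}: no change
So after all 3 constraints: D(X) = {2,3,6}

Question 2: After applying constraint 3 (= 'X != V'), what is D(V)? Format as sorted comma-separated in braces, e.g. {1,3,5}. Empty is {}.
Constraint 1 (V != W) on D(V)={2,3,4} D(W)={3,4,7,8}: no change
Constraint 2 (X + V = W) on D(X)={2,3,6,8} D(V)={2,3,4} D(W)={3,4,7,8}: X {2,3,6,8}->{2,3,6}; V {2,3,4}->{2,4}; W {3,4,7,8}->{4,7,8}
Constraint 3 (X != V) on D(X)={2,3,6} D(V)={2,4}: no change
So after constraint 3: D(V) = {2,4}

Answer: {2,4}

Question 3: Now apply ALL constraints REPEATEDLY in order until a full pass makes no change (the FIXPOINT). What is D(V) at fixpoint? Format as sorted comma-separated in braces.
Answer: {2,4}

Derivation:
pass 0 (initial): D(V)={2,3,4}
pass 1: V {2,3,4}->{2,4}; W {3,4,7,8}->{4,7,8}; X {2,3,6,8}->{2,3,6}
pass 2: no change
Fixpoint after 2 passes: D(V) = {2,4}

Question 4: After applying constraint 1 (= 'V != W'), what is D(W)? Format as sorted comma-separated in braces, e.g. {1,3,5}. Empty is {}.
Constraint 1 (V != W) on D(V)={2,3,4} D(W)={3,4,7,8}: no change
So after constraint 1: D(W) = {3,4,7,8}

Answer: {3,4,7,8}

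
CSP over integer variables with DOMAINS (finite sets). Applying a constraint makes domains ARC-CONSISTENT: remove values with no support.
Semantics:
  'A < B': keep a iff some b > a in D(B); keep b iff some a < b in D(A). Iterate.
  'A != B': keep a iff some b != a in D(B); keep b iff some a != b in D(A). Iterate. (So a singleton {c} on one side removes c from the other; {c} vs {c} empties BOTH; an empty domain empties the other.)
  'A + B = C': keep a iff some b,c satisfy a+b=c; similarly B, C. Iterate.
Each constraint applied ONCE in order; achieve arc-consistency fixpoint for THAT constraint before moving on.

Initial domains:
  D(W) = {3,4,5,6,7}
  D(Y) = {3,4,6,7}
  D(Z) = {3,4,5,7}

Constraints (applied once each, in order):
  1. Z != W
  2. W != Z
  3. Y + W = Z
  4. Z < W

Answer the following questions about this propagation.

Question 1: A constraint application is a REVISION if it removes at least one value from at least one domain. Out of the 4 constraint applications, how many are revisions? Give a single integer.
Answer: 2

Derivation:
Constraint 1 (Z != W) on D(Z)={3,4,5,7} D(W)={3,4,5,6,7}: no change => not a revision
Constraint 2 (W != Z) on D(W)={3,4,5,6,7} D(Z)={3,4,5,7}: no change => not a revision
Constraint 3 (Y + W = Z) on D(Y)={3,4,6,7} D(W)={3,4,5,6,7} D(Z)={3,4,5,7}: Y {3,4,6,7}->{3,4}; W {3,4,5,6,7}->{3,4}; Z {3,4,5,7}->{7} => REVISION
Constraint 4 (Z < W) on D(Z)={7} D(W)={3,4}: Z {7}->{}; W {3,4}->{} => REVISION
Total revisions = 2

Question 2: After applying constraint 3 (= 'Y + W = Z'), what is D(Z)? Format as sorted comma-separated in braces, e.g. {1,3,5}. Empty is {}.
Answer: {7}

Derivation:
Constraint 1 (Z != W) on D(Z)={3,4,5,7} D(W)={3,4,5,6,7}: no change
Constraint 2 (W != Z) on D(W)={3,4,5,6,7} D(Z)={3,4,5,7}: no change
Constraint 3 (Y + W = Z) on D(Y)={3,4,6,7} D(W)={3,4,5,6,7} D(Z)={3,4,5,7}: Y {3,4,6,7}->{3,4}; W {3,4,5,6,7}->{3,4}; Z {3,4,5,7}->{7}
So after constraint 3: D(Z) = {7}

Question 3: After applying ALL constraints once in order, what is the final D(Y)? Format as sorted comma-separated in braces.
Constraint 1 (Z != W) on D(Z)={3,4,5,7} D(W)={3,4,5,6,7}: no change
Constraint 2 (W != Z) on D(W)={3,4,5,6,7} D(Z)={3,4,5,7}: no change
Constraint 3 (Y + W = Z) on D(Y)={3,4,6,7} D(W)={3,4,5,6,7} D(Z)={3,4,5,7}: Y {3,4,6,7}->{3,4}; W {3,4,5,6,7}->{3,4}; Z {3,4,5,7}->{7}
Constraint 4 (Z < W) on D(Z)={7} D(W)={3,4}: Z {7}->{}; W {3,4}->{}
So after all 4 constraints: D(Y) = {3,4}

Answer: {3,4}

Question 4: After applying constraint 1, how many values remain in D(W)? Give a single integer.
Answer: 5

Derivation:
Constraint 1 (Z != W) on D(Z)={3,4,5,7} D(W)={3,4,5,6,7}: no change
So after constraint 1: D(W)={3,4,5,6,7}, size = 5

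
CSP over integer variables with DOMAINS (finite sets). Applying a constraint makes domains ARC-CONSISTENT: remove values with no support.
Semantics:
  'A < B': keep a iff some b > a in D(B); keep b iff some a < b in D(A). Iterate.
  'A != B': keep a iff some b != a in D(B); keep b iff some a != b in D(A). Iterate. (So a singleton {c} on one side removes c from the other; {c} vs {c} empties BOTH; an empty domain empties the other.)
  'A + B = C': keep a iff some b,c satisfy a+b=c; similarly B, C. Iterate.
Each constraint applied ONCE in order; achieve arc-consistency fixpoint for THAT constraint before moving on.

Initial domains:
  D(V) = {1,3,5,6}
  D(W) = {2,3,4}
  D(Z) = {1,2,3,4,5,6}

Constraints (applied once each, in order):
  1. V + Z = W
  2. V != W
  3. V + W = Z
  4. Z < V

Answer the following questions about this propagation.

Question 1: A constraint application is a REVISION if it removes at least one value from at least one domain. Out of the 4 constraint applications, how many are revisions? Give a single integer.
Constraint 1 (V + Z = W) on D(V)={1,3,5,6} D(Z)={1,2,3,4,5,6} D(W)={2,3,4}: V {1,3,5,6}->{1,3}; Z {1,2,3,4,5,6}->{1,2,3} => REVISION
Constraint 2 (V != W) on D(V)={1,3} D(W)={2,3,4}: no change => not a revision
Constraint 3 (V + W = Z) on D(V)={1,3} D(W)={2,3,4} D(Z)={1,2,3}: V {1,3}->{1}; W {2,3,4}->{2}; Z {1,2,3}->{3} => REVISION
Constraint 4 (Z < V) on D(Z)={3} D(V)={1}: Z {3}->{}; V {1}->{} => REVISION
Total revisions = 3

Answer: 3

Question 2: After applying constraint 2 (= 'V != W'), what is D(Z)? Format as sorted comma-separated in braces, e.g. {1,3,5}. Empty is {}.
Constraint 1 (V + Z = W) on D(V)={1,3,5,6} D(Z)={1,2,3,4,5,6} D(W)={2,3,4}: V {1,3,5,6}->{1,3}; Z {1,2,3,4,5,6}->{1,2,3}
Constraint 2 (V != W) on D(V)={1,3} D(W)={2,3,4}: no change
So after constraint 2: D(Z) = {1,2,3}

Answer: {1,2,3}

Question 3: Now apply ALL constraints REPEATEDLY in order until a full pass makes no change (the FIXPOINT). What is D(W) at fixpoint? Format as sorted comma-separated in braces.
pass 0 (initial): D(W)={2,3,4}
pass 1: V {1,3,5,6}->{}; W {2,3,4}->{2}; Z {1,2,3,4,5,6}->{}
pass 2: W {2}->{}
pass 3: no change
Fixpoint after 3 passes: D(W) = {}

Answer: {}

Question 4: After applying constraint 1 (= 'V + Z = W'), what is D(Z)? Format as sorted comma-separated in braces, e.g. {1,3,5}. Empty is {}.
Constraint 1 (V + Z = W) on D(V)={1,3,5,6} D(Z)={1,2,3,4,5,6} D(W)={2,3,4}: V {1,3,5,6}->{1,3}; Z {1,2,3,4,5,6}->{1,2,3}
So after constraint 1: D(Z) = {1,2,3}

Answer: {1,2,3}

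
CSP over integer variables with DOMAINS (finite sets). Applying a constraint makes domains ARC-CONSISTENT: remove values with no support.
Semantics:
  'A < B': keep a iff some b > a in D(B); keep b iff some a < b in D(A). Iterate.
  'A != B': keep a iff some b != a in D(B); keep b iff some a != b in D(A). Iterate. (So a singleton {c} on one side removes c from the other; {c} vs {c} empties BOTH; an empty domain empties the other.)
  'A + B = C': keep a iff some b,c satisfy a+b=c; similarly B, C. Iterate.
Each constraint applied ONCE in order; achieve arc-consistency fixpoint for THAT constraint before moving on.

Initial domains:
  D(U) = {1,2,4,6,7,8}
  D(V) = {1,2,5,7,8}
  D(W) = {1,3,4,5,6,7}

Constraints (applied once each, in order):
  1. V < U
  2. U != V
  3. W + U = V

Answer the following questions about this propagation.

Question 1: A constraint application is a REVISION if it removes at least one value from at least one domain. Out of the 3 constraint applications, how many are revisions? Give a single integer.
Answer: 2

Derivation:
Constraint 1 (V < U) on D(V)={1,2,5,7,8} D(U)={1,2,4,6,7,8}: V {1,2,5,7,8}->{1,2,5,7}; U {1,2,4,6,7,8}->{2,4,6,7,8} => REVISION
Constraint 2 (U != V) on D(U)={2,4,6,7,8} D(V)={1,2,5,7}: no change => not a revision
Constraint 3 (W + U = V) on D(W)={1,3,4,5,6,7} D(U)={2,4,6,7,8} D(V)={1,2,5,7}: W {1,3,4,5,6,7}->{1,3,5}; U {2,4,6,7,8}->{2,4,6}; V {1,2,5,7}->{5,7} => REVISION
Total revisions = 2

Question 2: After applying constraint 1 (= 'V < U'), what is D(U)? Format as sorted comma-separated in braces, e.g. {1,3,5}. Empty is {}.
Constraint 1 (V < U) on D(V)={1,2,5,7,8} D(U)={1,2,4,6,7,8}: V {1,2,5,7,8}->{1,2,5,7}; U {1,2,4,6,7,8}->{2,4,6,7,8}
So after constraint 1: D(U) = {2,4,6,7,8}

Answer: {2,4,6,7,8}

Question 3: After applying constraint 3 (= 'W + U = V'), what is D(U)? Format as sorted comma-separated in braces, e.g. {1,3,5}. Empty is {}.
Answer: {2,4,6}

Derivation:
Constraint 1 (V < U) on D(V)={1,2,5,7,8} D(U)={1,2,4,6,7,8}: V {1,2,5,7,8}->{1,2,5,7}; U {1,2,4,6,7,8}->{2,4,6,7,8}
Constraint 2 (U != V) on D(U)={2,4,6,7,8} D(V)={1,2,5,7}: no change
Constraint 3 (W + U = V) on D(W)={1,3,4,5,6,7} D(U)={2,4,6,7,8} D(V)={1,2,5,7}: W {1,3,4,5,6,7}->{1,3,5}; U {2,4,6,7,8}->{2,4,6}; V {1,2,5,7}->{5,7}
So after constraint 3: D(U) = {2,4,6}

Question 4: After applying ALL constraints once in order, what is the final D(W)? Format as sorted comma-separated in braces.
Constraint 1 (V < U) on D(V)={1,2,5,7,8} D(U)={1,2,4,6,7,8}: V {1,2,5,7,8}->{1,2,5,7}; U {1,2,4,6,7,8}->{2,4,6,7,8}
Constraint 2 (U != V) on D(U)={2,4,6,7,8} D(V)={1,2,5,7}: no change
Constraint 3 (W + U = V) on D(W)={1,3,4,5,6,7} D(U)={2,4,6,7,8} D(V)={1,2,5,7}: W {1,3,4,5,6,7}->{1,3,5}; U {2,4,6,7,8}->{2,4,6}; V {1,2,5,7}->{5,7}
So after all 3 constraints: D(W) = {1,3,5}

Answer: {1,3,5}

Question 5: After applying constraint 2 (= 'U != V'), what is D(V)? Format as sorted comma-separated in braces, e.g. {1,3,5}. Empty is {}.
Answer: {1,2,5,7}

Derivation:
Constraint 1 (V < U) on D(V)={1,2,5,7,8} D(U)={1,2,4,6,7,8}: V {1,2,5,7,8}->{1,2,5,7}; U {1,2,4,6,7,8}->{2,4,6,7,8}
Constraint 2 (U != V) on D(U)={2,4,6,7,8} D(V)={1,2,5,7}: no change
So after constraint 2: D(V) = {1,2,5,7}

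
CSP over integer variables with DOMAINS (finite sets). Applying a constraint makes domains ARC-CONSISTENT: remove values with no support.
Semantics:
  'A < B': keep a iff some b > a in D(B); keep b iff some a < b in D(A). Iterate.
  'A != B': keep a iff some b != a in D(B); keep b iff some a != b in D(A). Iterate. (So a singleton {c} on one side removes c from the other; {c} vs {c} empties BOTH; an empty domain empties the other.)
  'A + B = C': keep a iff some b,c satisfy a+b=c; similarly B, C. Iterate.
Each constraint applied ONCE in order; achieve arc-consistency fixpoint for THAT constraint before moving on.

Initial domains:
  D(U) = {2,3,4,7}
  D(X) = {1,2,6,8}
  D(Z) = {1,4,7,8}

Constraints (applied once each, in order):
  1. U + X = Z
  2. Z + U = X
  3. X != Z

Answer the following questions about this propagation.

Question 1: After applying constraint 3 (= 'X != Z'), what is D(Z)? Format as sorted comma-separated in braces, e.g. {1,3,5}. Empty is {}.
Answer: {4}

Derivation:
Constraint 1 (U + X = Z) on D(U)={2,3,4,7} D(X)={1,2,6,8} D(Z)={1,4,7,8}: U {2,3,4,7}->{2,3,7}; X {1,2,6,8}->{1,2,6}; Z {1,4,7,8}->{4,8}
Constraint 2 (Z + U = X) on D(Z)={4,8} D(U)={2,3,7} D(X)={1,2,6}: Z {4,8}->{4}; U {2,3,7}->{2}; X {1,2,6}->{6}
Constraint 3 (X != Z) on D(X)={6} D(Z)={4}: no change
So after constraint 3: D(Z) = {4}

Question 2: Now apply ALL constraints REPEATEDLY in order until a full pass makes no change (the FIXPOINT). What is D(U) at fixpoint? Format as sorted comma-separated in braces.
pass 0 (initial): D(U)={2,3,4,7}
pass 1: U {2,3,4,7}->{2}; X {1,2,6,8}->{6}; Z {1,4,7,8}->{4}
pass 2: U {2}->{}; X {6}->{}; Z {4}->{}
pass 3: no change
Fixpoint after 3 passes: D(U) = {}

Answer: {}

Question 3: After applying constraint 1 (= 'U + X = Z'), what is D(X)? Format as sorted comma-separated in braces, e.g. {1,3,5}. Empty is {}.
Constraint 1 (U + X = Z) on D(U)={2,3,4,7} D(X)={1,2,6,8} D(Z)={1,4,7,8}: U {2,3,4,7}->{2,3,7}; X {1,2,6,8}->{1,2,6}; Z {1,4,7,8}->{4,8}
So after constraint 1: D(X) = {1,2,6}

Answer: {1,2,6}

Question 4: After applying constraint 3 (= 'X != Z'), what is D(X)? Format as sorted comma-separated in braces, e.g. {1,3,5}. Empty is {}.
Constraint 1 (U + X = Z) on D(U)={2,3,4,7} D(X)={1,2,6,8} D(Z)={1,4,7,8}: U {2,3,4,7}->{2,3,7}; X {1,2,6,8}->{1,2,6}; Z {1,4,7,8}->{4,8}
Constraint 2 (Z + U = X) on D(Z)={4,8} D(U)={2,3,7} D(X)={1,2,6}: Z {4,8}->{4}; U {2,3,7}->{2}; X {1,2,6}->{6}
Constraint 3 (X != Z) on D(X)={6} D(Z)={4}: no change
So after constraint 3: D(X) = {6}

Answer: {6}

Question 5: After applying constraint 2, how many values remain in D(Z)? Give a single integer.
Constraint 1 (U + X = Z) on D(U)={2,3,4,7} D(X)={1,2,6,8} D(Z)={1,4,7,8}: U {2,3,4,7}->{2,3,7}; X {1,2,6,8}->{1,2,6}; Z {1,4,7,8}->{4,8}
Constraint 2 (Z + U = X) on D(Z)={4,8} D(U)={2,3,7} D(X)={1,2,6}: Z {4,8}->{4}; U {2,3,7}->{2}; X {1,2,6}->{6}
So after constraint 2: D(Z)={4}, size = 1

Answer: 1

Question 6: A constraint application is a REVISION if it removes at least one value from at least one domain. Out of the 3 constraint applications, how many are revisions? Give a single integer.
Constraint 1 (U + X = Z) on D(U)={2,3,4,7} D(X)={1,2,6,8} D(Z)={1,4,7,8}: U {2,3,4,7}->{2,3,7}; X {1,2,6,8}->{1,2,6}; Z {1,4,7,8}->{4,8} => REVISION
Constraint 2 (Z + U = X) on D(Z)={4,8} D(U)={2,3,7} D(X)={1,2,6}: Z {4,8}->{4}; U {2,3,7}->{2}; X {1,2,6}->{6} => REVISION
Constraint 3 (X != Z) on D(X)={6} D(Z)={4}: no change => not a revision
Total revisions = 2

Answer: 2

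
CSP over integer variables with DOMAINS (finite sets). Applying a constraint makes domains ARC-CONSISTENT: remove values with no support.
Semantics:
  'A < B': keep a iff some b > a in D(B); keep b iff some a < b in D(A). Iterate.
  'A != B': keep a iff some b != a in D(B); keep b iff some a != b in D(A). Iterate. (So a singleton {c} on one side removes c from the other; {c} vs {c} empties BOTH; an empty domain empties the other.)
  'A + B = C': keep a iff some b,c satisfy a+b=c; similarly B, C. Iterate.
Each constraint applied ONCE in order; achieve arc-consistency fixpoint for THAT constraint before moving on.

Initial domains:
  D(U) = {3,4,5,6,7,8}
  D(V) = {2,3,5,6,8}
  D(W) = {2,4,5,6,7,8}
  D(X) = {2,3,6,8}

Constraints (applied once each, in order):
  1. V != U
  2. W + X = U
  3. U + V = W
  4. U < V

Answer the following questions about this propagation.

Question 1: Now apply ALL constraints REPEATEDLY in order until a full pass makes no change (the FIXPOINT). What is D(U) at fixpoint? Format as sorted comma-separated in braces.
Answer: {}

Derivation:
pass 0 (initial): D(U)={3,4,5,6,7,8}
pass 1: U {3,4,5,6,7,8}->{}; V {2,3,5,6,8}->{}; W {2,4,5,6,7,8}->{6}; X {2,3,6,8}->{2,3,6}
pass 2: W {6}->{}; X {2,3,6}->{}
pass 3: no change
Fixpoint after 3 passes: D(U) = {}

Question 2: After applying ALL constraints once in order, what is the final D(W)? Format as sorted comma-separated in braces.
Answer: {6}

Derivation:
Constraint 1 (V != U) on D(V)={2,3,5,6,8} D(U)={3,4,5,6,7,8}: no change
Constraint 2 (W + X = U) on D(W)={2,4,5,6,7,8} D(X)={2,3,6,8} D(U)={3,4,5,6,7,8}: W {2,4,5,6,7,8}->{2,4,5,6}; X {2,3,6,8}->{2,3,6}; U {3,4,5,6,7,8}->{4,5,6,7,8}
Constraint 3 (U + V = W) on D(U)={4,5,6,7,8} D(V)={2,3,5,6,8} D(W)={2,4,5,6}: U {4,5,6,7,8}->{4}; V {2,3,5,6,8}->{2}; W {2,4,5,6}->{6}
Constraint 4 (U < V) on D(U)={4} D(V)={2}: U {4}->{}; V {2}->{}
So after all 4 constraints: D(W) = {6}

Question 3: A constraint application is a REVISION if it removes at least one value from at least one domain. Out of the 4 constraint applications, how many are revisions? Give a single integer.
Answer: 3

Derivation:
Constraint 1 (V != U) on D(V)={2,3,5,6,8} D(U)={3,4,5,6,7,8}: no change => not a revision
Constraint 2 (W + X = U) on D(W)={2,4,5,6,7,8} D(X)={2,3,6,8} D(U)={3,4,5,6,7,8}: W {2,4,5,6,7,8}->{2,4,5,6}; X {2,3,6,8}->{2,3,6}; U {3,4,5,6,7,8}->{4,5,6,7,8} => REVISION
Constraint 3 (U + V = W) on D(U)={4,5,6,7,8} D(V)={2,3,5,6,8} D(W)={2,4,5,6}: U {4,5,6,7,8}->{4}; V {2,3,5,6,8}->{2}; W {2,4,5,6}->{6} => REVISION
Constraint 4 (U < V) on D(U)={4} D(V)={2}: U {4}->{}; V {2}->{} => REVISION
Total revisions = 3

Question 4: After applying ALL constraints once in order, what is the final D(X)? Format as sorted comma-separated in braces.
Answer: {2,3,6}

Derivation:
Constraint 1 (V != U) on D(V)={2,3,5,6,8} D(U)={3,4,5,6,7,8}: no change
Constraint 2 (W + X = U) on D(W)={2,4,5,6,7,8} D(X)={2,3,6,8} D(U)={3,4,5,6,7,8}: W {2,4,5,6,7,8}->{2,4,5,6}; X {2,3,6,8}->{2,3,6}; U {3,4,5,6,7,8}->{4,5,6,7,8}
Constraint 3 (U + V = W) on D(U)={4,5,6,7,8} D(V)={2,3,5,6,8} D(W)={2,4,5,6}: U {4,5,6,7,8}->{4}; V {2,3,5,6,8}->{2}; W {2,4,5,6}->{6}
Constraint 4 (U < V) on D(U)={4} D(V)={2}: U {4}->{}; V {2}->{}
So after all 4 constraints: D(X) = {2,3,6}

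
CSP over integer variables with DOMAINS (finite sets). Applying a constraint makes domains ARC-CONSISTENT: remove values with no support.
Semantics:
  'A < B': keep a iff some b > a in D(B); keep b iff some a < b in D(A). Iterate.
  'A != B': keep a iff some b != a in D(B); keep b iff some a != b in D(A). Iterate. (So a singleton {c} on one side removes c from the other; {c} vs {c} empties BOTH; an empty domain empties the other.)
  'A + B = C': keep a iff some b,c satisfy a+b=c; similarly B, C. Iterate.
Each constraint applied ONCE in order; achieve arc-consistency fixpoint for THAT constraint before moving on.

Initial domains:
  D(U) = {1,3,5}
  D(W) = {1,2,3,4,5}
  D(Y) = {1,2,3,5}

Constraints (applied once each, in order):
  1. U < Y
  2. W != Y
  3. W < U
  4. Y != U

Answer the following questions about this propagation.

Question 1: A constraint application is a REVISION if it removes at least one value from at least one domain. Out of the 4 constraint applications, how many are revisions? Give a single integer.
Constraint 1 (U < Y) on D(U)={1,3,5} D(Y)={1,2,3,5}: U {1,3,5}->{1,3}; Y {1,2,3,5}->{2,3,5} => REVISION
Constraint 2 (W != Y) on D(W)={1,2,3,4,5} D(Y)={2,3,5}: no change => not a revision
Constraint 3 (W < U) on D(W)={1,2,3,4,5} D(U)={1,3}: W {1,2,3,4,5}->{1,2}; U {1,3}->{3} => REVISION
Constraint 4 (Y != U) on D(Y)={2,3,5} D(U)={3}: Y {2,3,5}->{2,5} => REVISION
Total revisions = 3

Answer: 3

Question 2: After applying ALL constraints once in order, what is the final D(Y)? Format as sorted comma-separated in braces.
Answer: {2,5}

Derivation:
Constraint 1 (U < Y) on D(U)={1,3,5} D(Y)={1,2,3,5}: U {1,3,5}->{1,3}; Y {1,2,3,5}->{2,3,5}
Constraint 2 (W != Y) on D(W)={1,2,3,4,5} D(Y)={2,3,5}: no change
Constraint 3 (W < U) on D(W)={1,2,3,4,5} D(U)={1,3}: W {1,2,3,4,5}->{1,2}; U {1,3}->{3}
Constraint 4 (Y != U) on D(Y)={2,3,5} D(U)={3}: Y {2,3,5}->{2,5}
So after all 4 constraints: D(Y) = {2,5}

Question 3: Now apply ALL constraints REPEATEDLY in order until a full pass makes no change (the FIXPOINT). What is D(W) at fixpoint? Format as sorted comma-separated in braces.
pass 0 (initial): D(W)={1,2,3,4,5}
pass 1: U {1,3,5}->{3}; W {1,2,3,4,5}->{1,2}; Y {1,2,3,5}->{2,5}
pass 2: Y {2,5}->{5}
pass 3: no change
Fixpoint after 3 passes: D(W) = {1,2}

Answer: {1,2}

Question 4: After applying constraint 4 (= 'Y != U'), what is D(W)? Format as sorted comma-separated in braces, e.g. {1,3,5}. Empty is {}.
Constraint 1 (U < Y) on D(U)={1,3,5} D(Y)={1,2,3,5}: U {1,3,5}->{1,3}; Y {1,2,3,5}->{2,3,5}
Constraint 2 (W != Y) on D(W)={1,2,3,4,5} D(Y)={2,3,5}: no change
Constraint 3 (W < U) on D(W)={1,2,3,4,5} D(U)={1,3}: W {1,2,3,4,5}->{1,2}; U {1,3}->{3}
Constraint 4 (Y != U) on D(Y)={2,3,5} D(U)={3}: Y {2,3,5}->{2,5}
So after constraint 4: D(W) = {1,2}

Answer: {1,2}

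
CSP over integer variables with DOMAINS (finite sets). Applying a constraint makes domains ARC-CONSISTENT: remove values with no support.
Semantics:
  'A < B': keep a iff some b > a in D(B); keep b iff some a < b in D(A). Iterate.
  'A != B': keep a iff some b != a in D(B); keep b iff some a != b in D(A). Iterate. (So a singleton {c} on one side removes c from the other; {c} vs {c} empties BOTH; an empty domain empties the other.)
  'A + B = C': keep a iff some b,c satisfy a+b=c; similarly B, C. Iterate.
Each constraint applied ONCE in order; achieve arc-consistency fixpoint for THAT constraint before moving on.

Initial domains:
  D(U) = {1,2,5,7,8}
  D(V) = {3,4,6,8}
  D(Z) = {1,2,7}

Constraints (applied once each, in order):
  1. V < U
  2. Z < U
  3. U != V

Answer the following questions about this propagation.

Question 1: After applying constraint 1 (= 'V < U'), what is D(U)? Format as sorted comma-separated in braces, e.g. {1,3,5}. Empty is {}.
Constraint 1 (V < U) on D(V)={3,4,6,8} D(U)={1,2,5,7,8}: V {3,4,6,8}->{3,4,6}; U {1,2,5,7,8}->{5,7,8}
So after constraint 1: D(U) = {5,7,8}

Answer: {5,7,8}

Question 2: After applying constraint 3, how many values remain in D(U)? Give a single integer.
Constraint 1 (V < U) on D(V)={3,4,6,8} D(U)={1,2,5,7,8}: V {3,4,6,8}->{3,4,6}; U {1,2,5,7,8}->{5,7,8}
Constraint 2 (Z < U) on D(Z)={1,2,7} D(U)={5,7,8}: no change
Constraint 3 (U != V) on D(U)={5,7,8} D(V)={3,4,6}: no change
So after constraint 3: D(U)={5,7,8}, size = 3

Answer: 3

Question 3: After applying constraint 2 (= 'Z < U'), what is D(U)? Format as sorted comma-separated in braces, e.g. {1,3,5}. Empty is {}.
Answer: {5,7,8}

Derivation:
Constraint 1 (V < U) on D(V)={3,4,6,8} D(U)={1,2,5,7,8}: V {3,4,6,8}->{3,4,6}; U {1,2,5,7,8}->{5,7,8}
Constraint 2 (Z < U) on D(Z)={1,2,7} D(U)={5,7,8}: no change
So after constraint 2: D(U) = {5,7,8}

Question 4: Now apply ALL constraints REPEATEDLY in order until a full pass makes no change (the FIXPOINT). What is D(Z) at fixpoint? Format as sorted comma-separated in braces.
Answer: {1,2,7}

Derivation:
pass 0 (initial): D(Z)={1,2,7}
pass 1: U {1,2,5,7,8}->{5,7,8}; V {3,4,6,8}->{3,4,6}
pass 2: no change
Fixpoint after 2 passes: D(Z) = {1,2,7}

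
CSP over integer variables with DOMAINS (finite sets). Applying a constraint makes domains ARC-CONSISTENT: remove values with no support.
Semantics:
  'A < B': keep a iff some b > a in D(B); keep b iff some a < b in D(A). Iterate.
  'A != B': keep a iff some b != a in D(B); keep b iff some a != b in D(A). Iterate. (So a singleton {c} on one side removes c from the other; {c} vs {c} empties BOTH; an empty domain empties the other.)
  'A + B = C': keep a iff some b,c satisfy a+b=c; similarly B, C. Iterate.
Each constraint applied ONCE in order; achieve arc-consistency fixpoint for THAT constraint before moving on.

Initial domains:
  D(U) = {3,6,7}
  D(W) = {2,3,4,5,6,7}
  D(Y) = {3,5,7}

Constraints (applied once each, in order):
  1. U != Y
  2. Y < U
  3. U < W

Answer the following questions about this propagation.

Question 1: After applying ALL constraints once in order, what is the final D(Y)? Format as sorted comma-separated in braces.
Answer: {3,5}

Derivation:
Constraint 1 (U != Y) on D(U)={3,6,7} D(Y)={3,5,7}: no change
Constraint 2 (Y < U) on D(Y)={3,5,7} D(U)={3,6,7}: Y {3,5,7}->{3,5}; U {3,6,7}->{6,7}
Constraint 3 (U < W) on D(U)={6,7} D(W)={2,3,4,5,6,7}: U {6,7}->{6}; W {2,3,4,5,6,7}->{7}
So after all 3 constraints: D(Y) = {3,5}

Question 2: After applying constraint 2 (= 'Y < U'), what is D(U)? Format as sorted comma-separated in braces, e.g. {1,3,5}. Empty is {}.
Constraint 1 (U != Y) on D(U)={3,6,7} D(Y)={3,5,7}: no change
Constraint 2 (Y < U) on D(Y)={3,5,7} D(U)={3,6,7}: Y {3,5,7}->{3,5}; U {3,6,7}->{6,7}
So after constraint 2: D(U) = {6,7}

Answer: {6,7}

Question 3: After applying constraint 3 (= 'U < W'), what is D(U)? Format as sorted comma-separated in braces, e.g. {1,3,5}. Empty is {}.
Answer: {6}

Derivation:
Constraint 1 (U != Y) on D(U)={3,6,7} D(Y)={3,5,7}: no change
Constraint 2 (Y < U) on D(Y)={3,5,7} D(U)={3,6,7}: Y {3,5,7}->{3,5}; U {3,6,7}->{6,7}
Constraint 3 (U < W) on D(U)={6,7} D(W)={2,3,4,5,6,7}: U {6,7}->{6}; W {2,3,4,5,6,7}->{7}
So after constraint 3: D(U) = {6}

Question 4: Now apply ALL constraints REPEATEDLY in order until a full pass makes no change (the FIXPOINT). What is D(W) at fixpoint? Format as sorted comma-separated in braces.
pass 0 (initial): D(W)={2,3,4,5,6,7}
pass 1: U {3,6,7}->{6}; W {2,3,4,5,6,7}->{7}; Y {3,5,7}->{3,5}
pass 2: no change
Fixpoint after 2 passes: D(W) = {7}

Answer: {7}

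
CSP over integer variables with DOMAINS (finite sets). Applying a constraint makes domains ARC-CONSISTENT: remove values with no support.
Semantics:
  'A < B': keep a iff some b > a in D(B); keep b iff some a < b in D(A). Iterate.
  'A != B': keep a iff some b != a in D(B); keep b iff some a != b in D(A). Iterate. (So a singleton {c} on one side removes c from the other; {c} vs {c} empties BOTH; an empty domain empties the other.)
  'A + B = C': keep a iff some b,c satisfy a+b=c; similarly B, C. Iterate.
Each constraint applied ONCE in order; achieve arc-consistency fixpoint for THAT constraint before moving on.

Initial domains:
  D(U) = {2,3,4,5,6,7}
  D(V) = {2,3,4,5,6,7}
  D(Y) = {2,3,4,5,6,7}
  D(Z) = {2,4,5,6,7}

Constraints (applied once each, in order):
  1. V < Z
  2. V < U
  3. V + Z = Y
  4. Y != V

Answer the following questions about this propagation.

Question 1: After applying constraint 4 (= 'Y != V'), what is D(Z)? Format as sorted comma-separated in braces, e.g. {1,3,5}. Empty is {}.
Constraint 1 (V < Z) on D(V)={2,3,4,5,6,7} D(Z)={2,4,5,6,7}: V {2,3,4,5,6,7}->{2,3,4,5,6}; Z {2,4,5,6,7}->{4,5,6,7}
Constraint 2 (V < U) on D(V)={2,3,4,5,6} D(U)={2,3,4,5,6,7}: U {2,3,4,5,6,7}->{3,4,5,6,7}
Constraint 3 (V + Z = Y) on D(V)={2,3,4,5,6} D(Z)={4,5,6,7} D(Y)={2,3,4,5,6,7}: V {2,3,4,5,6}->{2,3}; Z {4,5,6,7}->{4,5}; Y {2,3,4,5,6,7}->{6,7}
Constraint 4 (Y != V) on D(Y)={6,7} D(V)={2,3}: no change
So after constraint 4: D(Z) = {4,5}

Answer: {4,5}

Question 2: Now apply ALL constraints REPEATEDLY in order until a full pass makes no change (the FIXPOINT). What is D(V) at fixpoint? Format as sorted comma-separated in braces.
Answer: {2,3}

Derivation:
pass 0 (initial): D(V)={2,3,4,5,6,7}
pass 1: U {2,3,4,5,6,7}->{3,4,5,6,7}; V {2,3,4,5,6,7}->{2,3}; Y {2,3,4,5,6,7}->{6,7}; Z {2,4,5,6,7}->{4,5}
pass 2: no change
Fixpoint after 2 passes: D(V) = {2,3}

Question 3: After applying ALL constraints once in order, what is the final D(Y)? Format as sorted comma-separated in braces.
Answer: {6,7}

Derivation:
Constraint 1 (V < Z) on D(V)={2,3,4,5,6,7} D(Z)={2,4,5,6,7}: V {2,3,4,5,6,7}->{2,3,4,5,6}; Z {2,4,5,6,7}->{4,5,6,7}
Constraint 2 (V < U) on D(V)={2,3,4,5,6} D(U)={2,3,4,5,6,7}: U {2,3,4,5,6,7}->{3,4,5,6,7}
Constraint 3 (V + Z = Y) on D(V)={2,3,4,5,6} D(Z)={4,5,6,7} D(Y)={2,3,4,5,6,7}: V {2,3,4,5,6}->{2,3}; Z {4,5,6,7}->{4,5}; Y {2,3,4,5,6,7}->{6,7}
Constraint 4 (Y != V) on D(Y)={6,7} D(V)={2,3}: no change
So after all 4 constraints: D(Y) = {6,7}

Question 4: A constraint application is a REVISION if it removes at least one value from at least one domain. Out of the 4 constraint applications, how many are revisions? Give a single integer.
Answer: 3

Derivation:
Constraint 1 (V < Z) on D(V)={2,3,4,5,6,7} D(Z)={2,4,5,6,7}: V {2,3,4,5,6,7}->{2,3,4,5,6}; Z {2,4,5,6,7}->{4,5,6,7} => REVISION
Constraint 2 (V < U) on D(V)={2,3,4,5,6} D(U)={2,3,4,5,6,7}: U {2,3,4,5,6,7}->{3,4,5,6,7} => REVISION
Constraint 3 (V + Z = Y) on D(V)={2,3,4,5,6} D(Z)={4,5,6,7} D(Y)={2,3,4,5,6,7}: V {2,3,4,5,6}->{2,3}; Z {4,5,6,7}->{4,5}; Y {2,3,4,5,6,7}->{6,7} => REVISION
Constraint 4 (Y != V) on D(Y)={6,7} D(V)={2,3}: no change => not a revision
Total revisions = 3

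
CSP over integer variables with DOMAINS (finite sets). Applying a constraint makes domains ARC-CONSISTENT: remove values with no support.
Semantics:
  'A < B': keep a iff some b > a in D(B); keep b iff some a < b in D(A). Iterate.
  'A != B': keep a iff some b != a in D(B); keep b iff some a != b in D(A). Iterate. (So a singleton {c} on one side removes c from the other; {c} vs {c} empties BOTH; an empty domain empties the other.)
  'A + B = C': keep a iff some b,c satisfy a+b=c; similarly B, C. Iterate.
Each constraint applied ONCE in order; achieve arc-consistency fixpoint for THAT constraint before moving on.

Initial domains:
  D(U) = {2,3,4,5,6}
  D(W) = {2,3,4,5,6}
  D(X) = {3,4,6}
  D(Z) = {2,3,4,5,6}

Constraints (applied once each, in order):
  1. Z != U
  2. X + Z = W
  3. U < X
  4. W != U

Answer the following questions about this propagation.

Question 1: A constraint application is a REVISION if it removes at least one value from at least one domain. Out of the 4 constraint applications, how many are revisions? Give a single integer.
Answer: 2

Derivation:
Constraint 1 (Z != U) on D(Z)={2,3,4,5,6} D(U)={2,3,4,5,6}: no change => not a revision
Constraint 2 (X + Z = W) on D(X)={3,4,6} D(Z)={2,3,4,5,6} D(W)={2,3,4,5,6}: X {3,4,6}->{3,4}; Z {2,3,4,5,6}->{2,3}; W {2,3,4,5,6}->{5,6} => REVISION
Constraint 3 (U < X) on D(U)={2,3,4,5,6} D(X)={3,4}: U {2,3,4,5,6}->{2,3} => REVISION
Constraint 4 (W != U) on D(W)={5,6} D(U)={2,3}: no change => not a revision
Total revisions = 2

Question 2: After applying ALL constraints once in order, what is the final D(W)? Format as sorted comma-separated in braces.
Answer: {5,6}

Derivation:
Constraint 1 (Z != U) on D(Z)={2,3,4,5,6} D(U)={2,3,4,5,6}: no change
Constraint 2 (X + Z = W) on D(X)={3,4,6} D(Z)={2,3,4,5,6} D(W)={2,3,4,5,6}: X {3,4,6}->{3,4}; Z {2,3,4,5,6}->{2,3}; W {2,3,4,5,6}->{5,6}
Constraint 3 (U < X) on D(U)={2,3,4,5,6} D(X)={3,4}: U {2,3,4,5,6}->{2,3}
Constraint 4 (W != U) on D(W)={5,6} D(U)={2,3}: no change
So after all 4 constraints: D(W) = {5,6}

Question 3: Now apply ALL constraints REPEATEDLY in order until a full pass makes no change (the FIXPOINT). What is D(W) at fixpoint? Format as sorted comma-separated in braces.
pass 0 (initial): D(W)={2,3,4,5,6}
pass 1: U {2,3,4,5,6}->{2,3}; W {2,3,4,5,6}->{5,6}; X {3,4,6}->{3,4}; Z {2,3,4,5,6}->{2,3}
pass 2: no change
Fixpoint after 2 passes: D(W) = {5,6}

Answer: {5,6}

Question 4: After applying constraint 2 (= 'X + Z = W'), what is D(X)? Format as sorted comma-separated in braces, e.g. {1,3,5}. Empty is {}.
Constraint 1 (Z != U) on D(Z)={2,3,4,5,6} D(U)={2,3,4,5,6}: no change
Constraint 2 (X + Z = W) on D(X)={3,4,6} D(Z)={2,3,4,5,6} D(W)={2,3,4,5,6}: X {3,4,6}->{3,4}; Z {2,3,4,5,6}->{2,3}; W {2,3,4,5,6}->{5,6}
So after constraint 2: D(X) = {3,4}

Answer: {3,4}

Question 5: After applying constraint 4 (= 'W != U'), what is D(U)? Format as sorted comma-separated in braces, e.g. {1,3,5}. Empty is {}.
Answer: {2,3}

Derivation:
Constraint 1 (Z != U) on D(Z)={2,3,4,5,6} D(U)={2,3,4,5,6}: no change
Constraint 2 (X + Z = W) on D(X)={3,4,6} D(Z)={2,3,4,5,6} D(W)={2,3,4,5,6}: X {3,4,6}->{3,4}; Z {2,3,4,5,6}->{2,3}; W {2,3,4,5,6}->{5,6}
Constraint 3 (U < X) on D(U)={2,3,4,5,6} D(X)={3,4}: U {2,3,4,5,6}->{2,3}
Constraint 4 (W != U) on D(W)={5,6} D(U)={2,3}: no change
So after constraint 4: D(U) = {2,3}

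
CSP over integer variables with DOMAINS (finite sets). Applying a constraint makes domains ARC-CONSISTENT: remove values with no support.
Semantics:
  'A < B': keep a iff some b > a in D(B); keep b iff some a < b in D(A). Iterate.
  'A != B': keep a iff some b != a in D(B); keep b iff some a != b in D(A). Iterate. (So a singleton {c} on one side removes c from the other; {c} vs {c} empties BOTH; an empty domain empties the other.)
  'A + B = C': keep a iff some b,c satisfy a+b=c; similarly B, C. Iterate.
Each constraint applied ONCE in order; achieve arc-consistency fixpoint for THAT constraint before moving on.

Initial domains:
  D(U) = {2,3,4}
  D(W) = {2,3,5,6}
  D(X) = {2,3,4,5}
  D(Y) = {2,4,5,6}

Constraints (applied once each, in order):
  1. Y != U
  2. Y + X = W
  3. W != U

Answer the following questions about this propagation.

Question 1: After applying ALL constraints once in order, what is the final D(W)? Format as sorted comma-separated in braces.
Constraint 1 (Y != U) on D(Y)={2,4,5,6} D(U)={2,3,4}: no change
Constraint 2 (Y + X = W) on D(Y)={2,4,5,6} D(X)={2,3,4,5} D(W)={2,3,5,6}: Y {2,4,5,6}->{2,4}; X {2,3,4,5}->{2,3,4}; W {2,3,5,6}->{5,6}
Constraint 3 (W != U) on D(W)={5,6} D(U)={2,3,4}: no change
So after all 3 constraints: D(W) = {5,6}

Answer: {5,6}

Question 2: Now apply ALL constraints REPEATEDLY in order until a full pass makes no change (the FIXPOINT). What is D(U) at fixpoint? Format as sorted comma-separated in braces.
pass 0 (initial): D(U)={2,3,4}
pass 1: W {2,3,5,6}->{5,6}; X {2,3,4,5}->{2,3,4}; Y {2,4,5,6}->{2,4}
pass 2: no change
Fixpoint after 2 passes: D(U) = {2,3,4}

Answer: {2,3,4}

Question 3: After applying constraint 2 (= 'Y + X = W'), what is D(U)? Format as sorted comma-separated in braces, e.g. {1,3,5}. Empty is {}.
Answer: {2,3,4}

Derivation:
Constraint 1 (Y != U) on D(Y)={2,4,5,6} D(U)={2,3,4}: no change
Constraint 2 (Y + X = W) on D(Y)={2,4,5,6} D(X)={2,3,4,5} D(W)={2,3,5,6}: Y {2,4,5,6}->{2,4}; X {2,3,4,5}->{2,3,4}; W {2,3,5,6}->{5,6}
So after constraint 2: D(U) = {2,3,4}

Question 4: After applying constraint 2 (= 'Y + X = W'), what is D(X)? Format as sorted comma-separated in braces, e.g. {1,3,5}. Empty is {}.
Answer: {2,3,4}

Derivation:
Constraint 1 (Y != U) on D(Y)={2,4,5,6} D(U)={2,3,4}: no change
Constraint 2 (Y + X = W) on D(Y)={2,4,5,6} D(X)={2,3,4,5} D(W)={2,3,5,6}: Y {2,4,5,6}->{2,4}; X {2,3,4,5}->{2,3,4}; W {2,3,5,6}->{5,6}
So after constraint 2: D(X) = {2,3,4}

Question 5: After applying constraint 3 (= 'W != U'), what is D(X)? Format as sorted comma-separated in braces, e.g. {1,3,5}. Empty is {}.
Constraint 1 (Y != U) on D(Y)={2,4,5,6} D(U)={2,3,4}: no change
Constraint 2 (Y + X = W) on D(Y)={2,4,5,6} D(X)={2,3,4,5} D(W)={2,3,5,6}: Y {2,4,5,6}->{2,4}; X {2,3,4,5}->{2,3,4}; W {2,3,5,6}->{5,6}
Constraint 3 (W != U) on D(W)={5,6} D(U)={2,3,4}: no change
So after constraint 3: D(X) = {2,3,4}

Answer: {2,3,4}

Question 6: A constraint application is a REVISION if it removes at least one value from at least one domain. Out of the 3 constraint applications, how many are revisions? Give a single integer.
Answer: 1

Derivation:
Constraint 1 (Y != U) on D(Y)={2,4,5,6} D(U)={2,3,4}: no change => not a revision
Constraint 2 (Y + X = W) on D(Y)={2,4,5,6} D(X)={2,3,4,5} D(W)={2,3,5,6}: Y {2,4,5,6}->{2,4}; X {2,3,4,5}->{2,3,4}; W {2,3,5,6}->{5,6} => REVISION
Constraint 3 (W != U) on D(W)={5,6} D(U)={2,3,4}: no change => not a revision
Total revisions = 1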